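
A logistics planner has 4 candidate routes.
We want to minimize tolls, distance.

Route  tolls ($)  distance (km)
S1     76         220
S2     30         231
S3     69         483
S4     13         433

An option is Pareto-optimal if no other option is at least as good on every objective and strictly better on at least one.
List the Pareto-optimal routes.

S1, S2, S4

S1: not dominated (best distance).
S2: not dominated.
S3: dominated by S2 (tolls 30≤69, distance 231≤483).
S4: not dominated (best tolls).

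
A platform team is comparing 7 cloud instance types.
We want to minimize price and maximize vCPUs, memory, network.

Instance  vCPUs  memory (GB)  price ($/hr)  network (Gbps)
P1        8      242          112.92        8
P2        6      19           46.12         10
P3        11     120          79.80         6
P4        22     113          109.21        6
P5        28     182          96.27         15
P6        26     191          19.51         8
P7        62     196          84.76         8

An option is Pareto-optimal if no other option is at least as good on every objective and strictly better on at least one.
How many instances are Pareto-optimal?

5

P1: not dominated (best memory).
P2: not dominated.
P3: dominated by P6 (vCPUs 26≥11, memory 191≥120, price 19.51≤79.80, network 8≥6).
P4: dominated by P5 (vCPUs 28≥22, memory 182≥113, price 96.27≤109.21, network 15≥6).
P5: not dominated (best network).
P6: not dominated (best price).
P7: not dominated (best vCPUs).
Pareto-optimal: P1, P2, P5, P6, P7 → 5.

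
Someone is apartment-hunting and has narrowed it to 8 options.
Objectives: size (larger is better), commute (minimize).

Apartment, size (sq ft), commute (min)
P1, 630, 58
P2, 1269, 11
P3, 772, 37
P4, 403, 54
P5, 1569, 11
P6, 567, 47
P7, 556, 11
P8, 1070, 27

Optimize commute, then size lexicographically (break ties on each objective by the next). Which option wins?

P5

First minimize commute: best is 11, kept {P2, P5, P7}.
Then maximize size: best is 1569, kept {P5}.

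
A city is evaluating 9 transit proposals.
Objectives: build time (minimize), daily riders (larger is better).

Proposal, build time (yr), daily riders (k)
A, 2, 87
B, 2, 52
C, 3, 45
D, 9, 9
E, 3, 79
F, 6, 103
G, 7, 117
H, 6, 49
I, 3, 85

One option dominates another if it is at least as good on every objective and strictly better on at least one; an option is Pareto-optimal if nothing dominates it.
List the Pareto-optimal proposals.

A, F, G

A: not dominated.
B: dominated by A (build time 2≤2, daily riders 87≥52).
C: dominated by A (build time 2≤3, daily riders 87≥45).
D: dominated by A (build time 2≤9, daily riders 87≥9).
E: dominated by A (build time 2≤3, daily riders 87≥79).
F: not dominated.
G: not dominated (best daily riders).
H: dominated by A (build time 2≤6, daily riders 87≥49).
I: dominated by A (build time 2≤3, daily riders 87≥85).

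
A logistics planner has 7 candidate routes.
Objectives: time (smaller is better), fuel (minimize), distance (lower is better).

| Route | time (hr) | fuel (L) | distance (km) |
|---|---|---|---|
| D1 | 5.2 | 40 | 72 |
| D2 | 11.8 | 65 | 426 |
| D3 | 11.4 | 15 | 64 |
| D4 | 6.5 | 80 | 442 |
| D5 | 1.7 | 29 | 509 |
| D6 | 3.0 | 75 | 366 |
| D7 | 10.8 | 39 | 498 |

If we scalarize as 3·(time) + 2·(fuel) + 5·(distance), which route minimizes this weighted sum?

D1: 3·5.2 + 2·40 + 5·72 = 455.6
D2: 3·11.8 + 2·65 + 5·426 = 2295.4
D3: 3·11.4 + 2·15 + 5·64 = 384.2
D4: 3·6.5 + 2·80 + 5·442 = 2389.5
D5: 3·1.7 + 2·29 + 5·509 = 2608.1
D6: 3·3.0 + 2·75 + 5·366 = 1989.0
D7: 3·10.8 + 2·39 + 5·498 = 2600.4
Lowest: D3 at 384.2.

D3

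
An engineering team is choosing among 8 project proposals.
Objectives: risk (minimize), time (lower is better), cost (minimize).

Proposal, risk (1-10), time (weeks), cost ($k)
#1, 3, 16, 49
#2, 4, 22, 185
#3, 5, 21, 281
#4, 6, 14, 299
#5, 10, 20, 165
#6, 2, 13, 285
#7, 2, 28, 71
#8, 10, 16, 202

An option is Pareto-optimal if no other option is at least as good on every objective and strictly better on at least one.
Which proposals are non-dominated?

#1: not dominated (best cost).
#2: dominated by #1 (risk 3≤4, time 16≤22, cost 49≤185).
#3: dominated by #1 (risk 3≤5, time 16≤21, cost 49≤281).
#4: dominated by #6 (risk 2≤6, time 13≤14, cost 285≤299).
#5: dominated by #1 (risk 3≤10, time 16≤20, cost 49≤165).
#6: not dominated (best time).
#7: not dominated.
#8: dominated by #1 (risk 3≤10, time 16≤16, cost 49≤202).

#1, #6, #7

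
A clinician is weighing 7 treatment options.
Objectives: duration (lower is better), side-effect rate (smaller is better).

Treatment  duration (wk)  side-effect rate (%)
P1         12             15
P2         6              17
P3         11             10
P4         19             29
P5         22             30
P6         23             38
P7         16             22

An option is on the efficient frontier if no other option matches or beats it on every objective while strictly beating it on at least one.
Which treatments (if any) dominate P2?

P1: worse on duration (12 vs 6).
P3: worse on duration (11 vs 6).
P4: worse on duration (19 vs 6).
P5: worse on duration (22 vs 6).
P6: worse on duration (23 vs 6).
P7: worse on duration (16 vs 6).
No option dominates P2.

none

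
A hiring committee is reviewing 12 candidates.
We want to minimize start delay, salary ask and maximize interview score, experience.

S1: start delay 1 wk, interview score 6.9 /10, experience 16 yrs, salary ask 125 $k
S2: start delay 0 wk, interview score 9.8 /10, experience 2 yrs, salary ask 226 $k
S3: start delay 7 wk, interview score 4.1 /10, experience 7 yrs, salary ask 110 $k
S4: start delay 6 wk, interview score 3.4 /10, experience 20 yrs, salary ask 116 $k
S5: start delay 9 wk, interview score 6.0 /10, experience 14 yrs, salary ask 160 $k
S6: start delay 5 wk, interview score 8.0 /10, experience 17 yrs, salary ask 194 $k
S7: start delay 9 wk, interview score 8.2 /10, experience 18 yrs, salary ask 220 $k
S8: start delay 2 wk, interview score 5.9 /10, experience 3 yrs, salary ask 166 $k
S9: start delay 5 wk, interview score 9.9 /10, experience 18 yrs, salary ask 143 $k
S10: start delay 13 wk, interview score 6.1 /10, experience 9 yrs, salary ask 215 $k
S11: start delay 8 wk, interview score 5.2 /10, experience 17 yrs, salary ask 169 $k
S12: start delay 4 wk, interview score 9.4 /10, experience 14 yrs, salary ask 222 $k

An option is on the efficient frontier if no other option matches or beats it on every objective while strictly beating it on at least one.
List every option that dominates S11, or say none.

S9: start delay 5≤8, interview score 9.9≥5.2, experience 18≥17, salary ask 143≤169 — dominates S11.
Others (S1, S2, S3, S4, S5, S6, S7, S8, S10, S12) are each worse than S11 on at least one objective.

S9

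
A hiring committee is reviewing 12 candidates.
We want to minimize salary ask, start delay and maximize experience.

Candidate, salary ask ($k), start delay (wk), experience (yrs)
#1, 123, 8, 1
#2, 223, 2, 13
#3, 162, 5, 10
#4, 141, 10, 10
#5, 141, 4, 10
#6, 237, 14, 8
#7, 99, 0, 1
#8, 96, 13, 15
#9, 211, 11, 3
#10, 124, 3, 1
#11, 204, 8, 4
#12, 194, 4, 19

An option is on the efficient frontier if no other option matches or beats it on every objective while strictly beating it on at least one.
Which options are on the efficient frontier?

#1: dominated by #7 (salary ask 99≤123, start delay 0≤8, experience 1≥1).
#2: not dominated.
#3: dominated by #5 (salary ask 141≤162, start delay 4≤5, experience 10≥10).
#4: dominated by #5 (salary ask 141≤141, start delay 4≤10, experience 10≥10).
#5: not dominated.
#6: dominated by #2 (salary ask 223≤237, start delay 2≤14, experience 13≥8).
#7: not dominated (best start delay).
#8: not dominated (best salary ask).
#9: dominated by #3 (salary ask 162≤211, start delay 5≤11, experience 10≥3).
#10: dominated by #7 (salary ask 99≤124, start delay 0≤3, experience 1≥1).
#11: dominated by #3 (salary ask 162≤204, start delay 5≤8, experience 10≥4).
#12: not dominated (best experience).

#2, #5, #7, #8, #12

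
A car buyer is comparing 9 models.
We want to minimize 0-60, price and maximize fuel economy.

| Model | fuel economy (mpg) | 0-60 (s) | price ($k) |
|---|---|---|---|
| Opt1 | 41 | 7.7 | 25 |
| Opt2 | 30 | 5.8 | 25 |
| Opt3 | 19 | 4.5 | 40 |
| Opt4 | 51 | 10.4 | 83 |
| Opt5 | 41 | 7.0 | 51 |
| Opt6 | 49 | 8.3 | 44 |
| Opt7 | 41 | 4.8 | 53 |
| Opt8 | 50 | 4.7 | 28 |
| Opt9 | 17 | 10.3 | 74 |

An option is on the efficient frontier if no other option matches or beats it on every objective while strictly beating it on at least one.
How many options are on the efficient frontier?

5

Opt1: not dominated.
Opt2: not dominated.
Opt3: not dominated (best 0-60).
Opt4: not dominated (best fuel economy).
Opt5: dominated by Opt8 (fuel economy 50≥41, 0-60 4.7≤7.0, price 28≤51).
Opt6: dominated by Opt8 (fuel economy 50≥49, 0-60 4.7≤8.3, price 28≤44).
Opt7: dominated by Opt8 (fuel economy 50≥41, 0-60 4.7≤4.8, price 28≤53).
Opt8: not dominated.
Opt9: dominated by Opt1 (fuel economy 41≥17, 0-60 7.7≤10.3, price 25≤74).
Pareto-optimal: Opt1, Opt2, Opt3, Opt4, Opt8 → 5.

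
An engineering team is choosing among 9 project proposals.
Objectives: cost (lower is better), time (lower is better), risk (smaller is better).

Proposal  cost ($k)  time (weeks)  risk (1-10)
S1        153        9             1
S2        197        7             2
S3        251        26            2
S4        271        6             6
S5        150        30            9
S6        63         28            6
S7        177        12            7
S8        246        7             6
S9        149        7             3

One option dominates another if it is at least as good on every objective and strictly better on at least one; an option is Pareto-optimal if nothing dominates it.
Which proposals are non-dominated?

S1, S2, S4, S6, S9

S1: not dominated (best risk).
S2: not dominated.
S3: dominated by S1 (cost 153≤251, time 9≤26, risk 1≤2).
S4: not dominated (best time).
S5: dominated by S6 (cost 63≤150, time 28≤30, risk 6≤9).
S6: not dominated (best cost).
S7: dominated by S1 (cost 153≤177, time 9≤12, risk 1≤7).
S8: dominated by S2 (cost 197≤246, time 7≤7, risk 2≤6).
S9: not dominated.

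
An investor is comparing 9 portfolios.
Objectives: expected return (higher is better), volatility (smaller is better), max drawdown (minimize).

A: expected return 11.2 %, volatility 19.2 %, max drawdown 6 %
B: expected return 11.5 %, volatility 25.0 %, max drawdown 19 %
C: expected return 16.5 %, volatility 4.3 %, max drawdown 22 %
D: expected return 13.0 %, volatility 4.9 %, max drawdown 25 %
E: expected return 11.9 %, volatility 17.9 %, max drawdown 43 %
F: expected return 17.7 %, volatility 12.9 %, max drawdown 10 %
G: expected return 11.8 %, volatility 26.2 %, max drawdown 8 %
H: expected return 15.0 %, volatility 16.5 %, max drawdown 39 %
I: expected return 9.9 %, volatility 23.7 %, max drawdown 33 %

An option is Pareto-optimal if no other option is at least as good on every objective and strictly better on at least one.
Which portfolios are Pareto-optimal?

A: not dominated (best max drawdown).
B: dominated by F (expected return 17.7≥11.5, volatility 12.9≤25.0, max drawdown 10≤19).
C: not dominated (best volatility).
D: dominated by C (expected return 16.5≥13.0, volatility 4.3≤4.9, max drawdown 22≤25).
E: dominated by C (expected return 16.5≥11.9, volatility 4.3≤17.9, max drawdown 22≤43).
F: not dominated (best expected return).
G: not dominated.
H: dominated by C (expected return 16.5≥15.0, volatility 4.3≤16.5, max drawdown 22≤39).
I: dominated by A (expected return 11.2≥9.9, volatility 19.2≤23.7, max drawdown 6≤33).

A, C, F, G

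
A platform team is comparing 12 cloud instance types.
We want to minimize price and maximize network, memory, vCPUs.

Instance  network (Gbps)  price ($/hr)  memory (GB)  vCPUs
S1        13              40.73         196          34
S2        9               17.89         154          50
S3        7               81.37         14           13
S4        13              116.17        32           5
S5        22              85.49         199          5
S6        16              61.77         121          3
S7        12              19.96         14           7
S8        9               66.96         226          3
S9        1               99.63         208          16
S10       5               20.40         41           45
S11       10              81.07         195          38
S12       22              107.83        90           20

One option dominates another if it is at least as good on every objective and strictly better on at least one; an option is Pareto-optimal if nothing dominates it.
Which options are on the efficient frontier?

S1: not dominated.
S2: not dominated (best price).
S3: dominated by S1 (network 13≥7, price 40.73≤81.37, memory 196≥14, vCPUs 34≥13).
S4: dominated by S1 (network 13≥13, price 40.73≤116.17, memory 196≥32, vCPUs 34≥5).
S5: not dominated.
S6: not dominated.
S7: not dominated.
S8: not dominated (best memory).
S9: not dominated.
S10: dominated by S2 (network 9≥5, price 17.89≤20.40, memory 154≥41, vCPUs 50≥45).
S11: not dominated.
S12: not dominated.

S1, S2, S5, S6, S7, S8, S9, S11, S12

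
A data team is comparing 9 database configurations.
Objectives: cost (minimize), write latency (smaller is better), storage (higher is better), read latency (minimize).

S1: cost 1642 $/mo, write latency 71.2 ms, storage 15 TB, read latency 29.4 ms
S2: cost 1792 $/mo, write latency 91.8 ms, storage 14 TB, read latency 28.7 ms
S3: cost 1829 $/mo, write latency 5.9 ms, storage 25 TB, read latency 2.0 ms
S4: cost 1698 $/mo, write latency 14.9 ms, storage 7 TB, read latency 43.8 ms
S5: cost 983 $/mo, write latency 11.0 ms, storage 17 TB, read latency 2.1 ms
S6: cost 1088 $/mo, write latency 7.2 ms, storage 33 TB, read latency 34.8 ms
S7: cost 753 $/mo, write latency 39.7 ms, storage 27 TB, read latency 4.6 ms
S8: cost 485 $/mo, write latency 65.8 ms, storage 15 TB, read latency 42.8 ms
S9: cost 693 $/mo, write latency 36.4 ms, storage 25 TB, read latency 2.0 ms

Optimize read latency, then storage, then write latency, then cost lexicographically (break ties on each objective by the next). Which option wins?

S3

First minimize read latency: best is 2.0, kept {S3, S9}.
Then maximize storage: best is 25, kept {S3, S9}.
Then minimize write latency: best is 5.9, kept {S3}.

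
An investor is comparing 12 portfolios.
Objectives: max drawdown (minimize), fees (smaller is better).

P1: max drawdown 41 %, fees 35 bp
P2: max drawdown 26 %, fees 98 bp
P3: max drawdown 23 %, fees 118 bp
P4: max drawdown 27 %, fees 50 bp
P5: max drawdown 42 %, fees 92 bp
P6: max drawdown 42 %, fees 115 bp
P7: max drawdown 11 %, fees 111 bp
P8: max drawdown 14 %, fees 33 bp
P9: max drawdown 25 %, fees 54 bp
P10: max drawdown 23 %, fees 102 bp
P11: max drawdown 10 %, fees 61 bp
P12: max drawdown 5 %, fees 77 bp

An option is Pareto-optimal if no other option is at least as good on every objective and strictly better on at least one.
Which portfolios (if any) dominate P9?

P8

P8: max drawdown 14≤25, fees 33≤54 — dominates P9.
Others (P1, P2, P3, P4, P5, P6, P7, P10, P11, P12) are each worse than P9 on at least one objective.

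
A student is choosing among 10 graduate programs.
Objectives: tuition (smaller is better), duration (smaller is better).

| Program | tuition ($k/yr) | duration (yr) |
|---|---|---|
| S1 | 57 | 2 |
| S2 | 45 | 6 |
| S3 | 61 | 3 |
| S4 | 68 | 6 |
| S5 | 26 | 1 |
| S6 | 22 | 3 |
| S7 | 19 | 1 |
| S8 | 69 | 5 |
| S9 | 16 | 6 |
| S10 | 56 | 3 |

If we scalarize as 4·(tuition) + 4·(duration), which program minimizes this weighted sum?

S7

S1: 4·57 + 4·2 = 236
S2: 4·45 + 4·6 = 204
S3: 4·61 + 4·3 = 256
S4: 4·68 + 4·6 = 296
S5: 4·26 + 4·1 = 108
S6: 4·22 + 4·3 = 100
S7: 4·19 + 4·1 = 80
S8: 4·69 + 4·5 = 296
S9: 4·16 + 4·6 = 88
S10: 4·56 + 4·3 = 236
Lowest: S7 at 80.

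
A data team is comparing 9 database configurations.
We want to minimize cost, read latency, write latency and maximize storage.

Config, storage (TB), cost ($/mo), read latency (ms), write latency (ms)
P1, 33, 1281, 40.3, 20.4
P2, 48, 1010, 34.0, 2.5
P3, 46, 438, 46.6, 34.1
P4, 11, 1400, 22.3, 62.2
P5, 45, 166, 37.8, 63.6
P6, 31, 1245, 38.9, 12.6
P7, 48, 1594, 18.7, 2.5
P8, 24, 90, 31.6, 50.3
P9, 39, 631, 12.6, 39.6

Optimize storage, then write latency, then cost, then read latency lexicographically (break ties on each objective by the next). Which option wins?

First maximize storage: best is 48, kept {P2, P7}.
Then minimize write latency: best is 2.5, kept {P2, P7}.
Then minimize cost: best is 1010, kept {P2}.

P2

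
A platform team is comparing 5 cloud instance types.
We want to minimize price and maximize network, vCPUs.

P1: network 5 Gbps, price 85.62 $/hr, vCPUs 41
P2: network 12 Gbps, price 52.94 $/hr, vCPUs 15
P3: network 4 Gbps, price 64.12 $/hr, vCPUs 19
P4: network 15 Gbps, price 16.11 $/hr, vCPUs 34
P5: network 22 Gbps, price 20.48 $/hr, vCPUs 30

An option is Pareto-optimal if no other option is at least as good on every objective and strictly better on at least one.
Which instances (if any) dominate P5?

none

P1: worse on network (5 vs 22).
P2: worse on network (12 vs 22).
P3: worse on network (4 vs 22).
P4: worse on network (15 vs 22).
No option dominates P5.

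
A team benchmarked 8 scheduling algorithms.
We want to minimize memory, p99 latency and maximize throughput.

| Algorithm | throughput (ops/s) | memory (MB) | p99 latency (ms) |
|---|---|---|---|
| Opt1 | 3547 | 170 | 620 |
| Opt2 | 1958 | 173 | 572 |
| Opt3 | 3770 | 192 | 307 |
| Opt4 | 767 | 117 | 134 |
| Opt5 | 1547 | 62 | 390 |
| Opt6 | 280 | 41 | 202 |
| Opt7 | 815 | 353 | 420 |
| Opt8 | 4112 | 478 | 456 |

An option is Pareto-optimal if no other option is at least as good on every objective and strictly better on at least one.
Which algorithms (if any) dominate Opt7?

Opt3, Opt5

Opt3: throughput 3770≥815, memory 192≤353, p99 latency 307≤420 — dominates Opt7.
Opt5: throughput 1547≥815, memory 62≤353, p99 latency 390≤420 — dominates Opt7.
Others (Opt1, Opt2, Opt4, Opt6, Opt8) are each worse than Opt7 on at least one objective.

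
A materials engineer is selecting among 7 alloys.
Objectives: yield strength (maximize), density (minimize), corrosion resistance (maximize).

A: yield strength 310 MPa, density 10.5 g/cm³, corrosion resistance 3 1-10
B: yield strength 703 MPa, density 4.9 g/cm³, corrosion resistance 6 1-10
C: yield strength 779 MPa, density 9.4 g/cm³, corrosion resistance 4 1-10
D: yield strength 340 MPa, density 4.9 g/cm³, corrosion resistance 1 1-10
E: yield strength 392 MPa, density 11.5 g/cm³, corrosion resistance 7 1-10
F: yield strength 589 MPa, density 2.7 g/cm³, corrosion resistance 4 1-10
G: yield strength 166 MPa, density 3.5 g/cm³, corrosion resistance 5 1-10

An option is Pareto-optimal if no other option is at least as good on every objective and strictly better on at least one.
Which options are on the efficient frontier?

A: dominated by B (yield strength 703≥310, density 4.9≤10.5, corrosion resistance 6≥3).
B: not dominated.
C: not dominated (best yield strength).
D: dominated by B (yield strength 703≥340, density 4.9≤4.9, corrosion resistance 6≥1).
E: not dominated (best corrosion resistance).
F: not dominated (best density).
G: not dominated.

B, C, E, F, G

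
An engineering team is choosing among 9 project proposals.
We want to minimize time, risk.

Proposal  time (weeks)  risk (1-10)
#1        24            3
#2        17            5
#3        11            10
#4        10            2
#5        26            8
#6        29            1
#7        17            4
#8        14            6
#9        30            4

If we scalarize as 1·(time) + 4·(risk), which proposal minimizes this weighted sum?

#4

#1: 1·24 + 4·3 = 36
#2: 1·17 + 4·5 = 37
#3: 1·11 + 4·10 = 51
#4: 1·10 + 4·2 = 18
#5: 1·26 + 4·8 = 58
#6: 1·29 + 4·1 = 33
#7: 1·17 + 4·4 = 33
#8: 1·14 + 4·6 = 38
#9: 1·30 + 4·4 = 46
Lowest: #4 at 18.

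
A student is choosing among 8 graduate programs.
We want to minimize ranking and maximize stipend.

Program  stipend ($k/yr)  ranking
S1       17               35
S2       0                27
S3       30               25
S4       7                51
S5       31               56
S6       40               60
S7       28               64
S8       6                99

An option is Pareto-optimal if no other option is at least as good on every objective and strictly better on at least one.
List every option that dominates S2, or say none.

S3

S3: stipend 30≥0, ranking 25≤27 — dominates S2.
Others (S1, S4, S5, S6, S7, S8) are each worse than S2 on at least one objective.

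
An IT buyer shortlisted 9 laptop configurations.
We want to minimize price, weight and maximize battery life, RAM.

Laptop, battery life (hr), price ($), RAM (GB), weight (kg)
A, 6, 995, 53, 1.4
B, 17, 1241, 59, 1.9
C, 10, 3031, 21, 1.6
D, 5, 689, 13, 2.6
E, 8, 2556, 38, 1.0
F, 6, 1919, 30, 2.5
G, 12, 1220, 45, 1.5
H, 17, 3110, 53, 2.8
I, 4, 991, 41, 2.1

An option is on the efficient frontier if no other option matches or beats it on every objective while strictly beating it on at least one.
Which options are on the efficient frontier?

A: not dominated.
B: not dominated (best RAM).
C: dominated by G (battery life 12≥10, price 1220≤3031, RAM 45≥21, weight 1.5≤1.6).
D: not dominated (best price).
E: not dominated (best weight).
F: dominated by A (battery life 6≥6, price 995≤1919, RAM 53≥30, weight 1.4≤2.5).
G: not dominated.
H: dominated by B (battery life 17≥17, price 1241≤3110, RAM 59≥53, weight 1.9≤2.8).
I: not dominated.

A, B, D, E, G, I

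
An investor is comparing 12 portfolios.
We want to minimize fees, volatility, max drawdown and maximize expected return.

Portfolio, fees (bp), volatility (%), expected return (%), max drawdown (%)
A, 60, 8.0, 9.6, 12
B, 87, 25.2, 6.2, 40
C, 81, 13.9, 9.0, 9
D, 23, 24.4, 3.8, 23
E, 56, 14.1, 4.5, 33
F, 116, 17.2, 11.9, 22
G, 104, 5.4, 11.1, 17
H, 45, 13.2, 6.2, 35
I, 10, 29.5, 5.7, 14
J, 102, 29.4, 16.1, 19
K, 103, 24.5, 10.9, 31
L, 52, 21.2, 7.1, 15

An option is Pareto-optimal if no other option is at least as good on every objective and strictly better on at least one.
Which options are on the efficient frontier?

A: not dominated.
B: dominated by A (fees 60≤87, volatility 8.0≤25.2, expected return 9.6≥6.2, max drawdown 12≤40).
C: not dominated (best max drawdown).
D: not dominated.
E: not dominated.
F: not dominated.
G: not dominated (best volatility).
H: not dominated.
I: not dominated (best fees).
J: not dominated (best expected return).
K: not dominated.
L: not dominated.

A, C, D, E, F, G, H, I, J, K, L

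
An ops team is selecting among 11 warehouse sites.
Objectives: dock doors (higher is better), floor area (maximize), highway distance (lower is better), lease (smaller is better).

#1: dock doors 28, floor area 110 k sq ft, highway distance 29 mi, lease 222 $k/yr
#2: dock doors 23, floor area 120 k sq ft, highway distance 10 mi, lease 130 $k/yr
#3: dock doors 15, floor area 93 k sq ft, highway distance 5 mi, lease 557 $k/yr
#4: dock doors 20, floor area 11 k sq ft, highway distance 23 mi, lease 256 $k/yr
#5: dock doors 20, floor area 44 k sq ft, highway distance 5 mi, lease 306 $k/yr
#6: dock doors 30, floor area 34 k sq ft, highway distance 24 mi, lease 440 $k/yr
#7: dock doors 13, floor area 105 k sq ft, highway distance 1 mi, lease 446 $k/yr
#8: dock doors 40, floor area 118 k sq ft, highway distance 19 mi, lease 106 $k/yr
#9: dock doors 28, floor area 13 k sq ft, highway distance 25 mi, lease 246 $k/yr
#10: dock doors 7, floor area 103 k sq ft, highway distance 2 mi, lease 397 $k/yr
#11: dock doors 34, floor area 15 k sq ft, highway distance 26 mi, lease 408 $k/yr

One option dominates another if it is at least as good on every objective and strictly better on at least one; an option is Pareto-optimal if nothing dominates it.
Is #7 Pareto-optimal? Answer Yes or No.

#1: worse on highway distance (29 vs 1).
#2: worse on highway distance (10 vs 1).
#3: worse on floor area (93 vs 105).
#4: worse on floor area (11 vs 105).
#5: worse on floor area (44 vs 105).
#6: worse on floor area (34 vs 105).
#8: worse on highway distance (19 vs 1).
#9: worse on floor area (13 vs 105).
#10: worse on dock doors (7 vs 13).
#11: worse on floor area (15 vs 105).
No option is at least as good as #7 on every objective and strictly better on one.

Yes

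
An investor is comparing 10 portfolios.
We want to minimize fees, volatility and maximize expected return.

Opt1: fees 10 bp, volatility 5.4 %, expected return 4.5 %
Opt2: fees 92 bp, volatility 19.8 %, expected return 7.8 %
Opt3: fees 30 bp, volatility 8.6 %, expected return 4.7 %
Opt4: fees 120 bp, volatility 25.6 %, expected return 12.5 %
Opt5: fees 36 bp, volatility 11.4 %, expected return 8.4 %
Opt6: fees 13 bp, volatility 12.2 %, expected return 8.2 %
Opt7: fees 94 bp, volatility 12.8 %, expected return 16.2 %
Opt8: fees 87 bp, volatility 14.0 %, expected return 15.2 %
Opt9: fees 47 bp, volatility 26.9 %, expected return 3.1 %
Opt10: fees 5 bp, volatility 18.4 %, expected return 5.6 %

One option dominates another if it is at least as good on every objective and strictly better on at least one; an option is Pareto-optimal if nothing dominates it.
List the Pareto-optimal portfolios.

Opt1, Opt3, Opt5, Opt6, Opt7, Opt8, Opt10

Opt1: not dominated (best volatility).
Opt2: dominated by Opt5 (fees 36≤92, volatility 11.4≤19.8, expected return 8.4≥7.8).
Opt3: not dominated.
Opt4: dominated by Opt7 (fees 94≤120, volatility 12.8≤25.6, expected return 16.2≥12.5).
Opt5: not dominated.
Opt6: not dominated.
Opt7: not dominated (best expected return).
Opt8: not dominated.
Opt9: dominated by Opt1 (fees 10≤47, volatility 5.4≤26.9, expected return 4.5≥3.1).
Opt10: not dominated (best fees).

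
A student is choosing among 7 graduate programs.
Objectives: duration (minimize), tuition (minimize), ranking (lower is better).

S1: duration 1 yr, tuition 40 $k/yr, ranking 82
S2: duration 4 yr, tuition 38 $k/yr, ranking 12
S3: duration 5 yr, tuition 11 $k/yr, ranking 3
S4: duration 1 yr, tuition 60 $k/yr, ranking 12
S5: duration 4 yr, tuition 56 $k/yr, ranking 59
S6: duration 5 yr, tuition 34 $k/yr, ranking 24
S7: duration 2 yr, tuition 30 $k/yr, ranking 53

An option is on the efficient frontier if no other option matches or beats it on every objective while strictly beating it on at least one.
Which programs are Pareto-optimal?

S1: not dominated.
S2: not dominated.
S3: not dominated (best tuition).
S4: not dominated.
S5: dominated by S2 (duration 4≤4, tuition 38≤56, ranking 12≤59).
S6: dominated by S3 (duration 5≤5, tuition 11≤34, ranking 3≤24).
S7: not dominated.

S1, S2, S3, S4, S7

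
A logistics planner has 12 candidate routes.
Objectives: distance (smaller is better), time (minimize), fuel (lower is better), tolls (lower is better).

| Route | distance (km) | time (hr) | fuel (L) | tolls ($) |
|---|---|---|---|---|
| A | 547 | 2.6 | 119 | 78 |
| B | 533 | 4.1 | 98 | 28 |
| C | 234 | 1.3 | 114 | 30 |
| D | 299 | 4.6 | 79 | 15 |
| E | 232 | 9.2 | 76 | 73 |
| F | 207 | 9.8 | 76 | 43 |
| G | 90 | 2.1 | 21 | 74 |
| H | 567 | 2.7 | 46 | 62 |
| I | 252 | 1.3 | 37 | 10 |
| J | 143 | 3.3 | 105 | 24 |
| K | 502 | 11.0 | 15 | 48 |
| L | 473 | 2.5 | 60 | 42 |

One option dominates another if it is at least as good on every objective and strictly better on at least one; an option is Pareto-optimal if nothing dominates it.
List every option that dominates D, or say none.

I

I: distance 252≤299, time 1.3≤4.6, fuel 37≤79, tolls 10≤15 — dominates D.
Others (A, B, C, E, F, G, H, J, K, L) are each worse than D on at least one objective.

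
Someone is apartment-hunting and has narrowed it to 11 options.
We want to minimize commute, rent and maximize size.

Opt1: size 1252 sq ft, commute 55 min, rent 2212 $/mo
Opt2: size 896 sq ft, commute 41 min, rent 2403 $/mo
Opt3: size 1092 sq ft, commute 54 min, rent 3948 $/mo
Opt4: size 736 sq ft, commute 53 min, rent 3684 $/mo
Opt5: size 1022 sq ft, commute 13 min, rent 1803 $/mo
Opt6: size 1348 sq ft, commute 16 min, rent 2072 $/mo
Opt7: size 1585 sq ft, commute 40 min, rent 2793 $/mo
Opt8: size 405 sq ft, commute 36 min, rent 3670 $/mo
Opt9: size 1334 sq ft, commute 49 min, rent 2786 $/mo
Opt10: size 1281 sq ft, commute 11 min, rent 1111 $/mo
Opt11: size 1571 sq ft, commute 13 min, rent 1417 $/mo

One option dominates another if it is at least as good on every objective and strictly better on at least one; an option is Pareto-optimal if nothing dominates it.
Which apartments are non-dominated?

Opt7, Opt10, Opt11

Opt1: dominated by Opt6 (size 1348≥1252, commute 16≤55, rent 2072≤2212).
Opt2: dominated by Opt5 (size 1022≥896, commute 13≤41, rent 1803≤2403).
Opt3: dominated by Opt6 (size 1348≥1092, commute 16≤54, rent 2072≤3948).
Opt4: dominated by Opt2 (size 896≥736, commute 41≤53, rent 2403≤3684).
Opt5: dominated by Opt10 (size 1281≥1022, commute 11≤13, rent 1111≤1803).
Opt6: dominated by Opt11 (size 1571≥1348, commute 13≤16, rent 1417≤2072).
Opt7: not dominated (best size).
Opt8: dominated by Opt5 (size 1022≥405, commute 13≤36, rent 1803≤3670).
Opt9: dominated by Opt6 (size 1348≥1334, commute 16≤49, rent 2072≤2786).
Opt10: not dominated (best commute).
Opt11: not dominated.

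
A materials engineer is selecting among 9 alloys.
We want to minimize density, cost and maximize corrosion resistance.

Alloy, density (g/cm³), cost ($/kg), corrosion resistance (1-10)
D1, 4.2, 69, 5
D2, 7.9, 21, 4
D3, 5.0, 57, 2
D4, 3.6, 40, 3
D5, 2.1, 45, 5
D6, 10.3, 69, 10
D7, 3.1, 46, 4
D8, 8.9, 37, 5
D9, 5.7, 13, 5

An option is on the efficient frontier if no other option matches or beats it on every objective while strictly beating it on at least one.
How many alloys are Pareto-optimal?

4

D1: dominated by D5 (density 2.1≤4.2, cost 45≤69, corrosion resistance 5≥5).
D2: dominated by D9 (density 5.7≤7.9, cost 13≤21, corrosion resistance 5≥4).
D3: dominated by D4 (density 3.6≤5.0, cost 40≤57, corrosion resistance 3≥2).
D4: not dominated.
D5: not dominated (best density).
D6: not dominated (best corrosion resistance).
D7: dominated by D5 (density 2.1≤3.1, cost 45≤46, corrosion resistance 5≥4).
D8: dominated by D9 (density 5.7≤8.9, cost 13≤37, corrosion resistance 5≥5).
D9: not dominated (best cost).
Pareto-optimal: D4, D5, D6, D9 → 4.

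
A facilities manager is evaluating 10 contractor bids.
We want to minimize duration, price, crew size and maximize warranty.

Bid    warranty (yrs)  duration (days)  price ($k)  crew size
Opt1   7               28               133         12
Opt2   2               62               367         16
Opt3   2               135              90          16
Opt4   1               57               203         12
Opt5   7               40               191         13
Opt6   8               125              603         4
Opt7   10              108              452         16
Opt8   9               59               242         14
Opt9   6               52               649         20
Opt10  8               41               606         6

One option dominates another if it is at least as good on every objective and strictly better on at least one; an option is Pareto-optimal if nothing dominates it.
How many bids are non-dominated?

Opt1: not dominated (best duration).
Opt2: dominated by Opt1 (warranty 7≥2, duration 28≤62, price 133≤367, crew size 12≤16).
Opt3: not dominated (best price).
Opt4: dominated by Opt1 (warranty 7≥1, duration 28≤57, price 133≤203, crew size 12≤12).
Opt5: dominated by Opt1 (warranty 7≥7, duration 28≤40, price 133≤191, crew size 12≤13).
Opt6: not dominated (best crew size).
Opt7: not dominated (best warranty).
Opt8: not dominated.
Opt9: dominated by Opt1 (warranty 7≥6, duration 28≤52, price 133≤649, crew size 12≤20).
Opt10: not dominated.
Pareto-optimal: Opt1, Opt3, Opt6, Opt7, Opt8, Opt10 → 6.

6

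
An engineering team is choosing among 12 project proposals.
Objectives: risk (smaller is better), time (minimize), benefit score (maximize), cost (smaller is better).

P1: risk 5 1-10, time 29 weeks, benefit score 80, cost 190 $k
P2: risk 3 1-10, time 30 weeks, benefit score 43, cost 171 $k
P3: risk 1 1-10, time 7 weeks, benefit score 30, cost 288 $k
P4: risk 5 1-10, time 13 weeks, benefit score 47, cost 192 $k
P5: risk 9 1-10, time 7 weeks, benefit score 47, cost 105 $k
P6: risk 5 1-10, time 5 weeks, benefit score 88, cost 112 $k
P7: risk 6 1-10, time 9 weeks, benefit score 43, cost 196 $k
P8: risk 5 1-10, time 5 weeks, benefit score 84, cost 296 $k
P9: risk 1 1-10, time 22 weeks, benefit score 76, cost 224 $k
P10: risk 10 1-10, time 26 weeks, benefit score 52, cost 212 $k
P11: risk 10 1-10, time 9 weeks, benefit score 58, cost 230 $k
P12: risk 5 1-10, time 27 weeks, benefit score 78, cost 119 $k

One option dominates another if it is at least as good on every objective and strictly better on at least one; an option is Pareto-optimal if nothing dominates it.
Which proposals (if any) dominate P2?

none

P1: worse on risk (5 vs 3).
P3: worse on benefit score (30 vs 43).
P4: worse on risk (5 vs 3).
P5: worse on risk (9 vs 3).
P6: worse on risk (5 vs 3).
P7: worse on risk (6 vs 3).
P8: worse on risk (5 vs 3).
P9: worse on cost (224 vs 171).
P10: worse on risk (10 vs 3).
P11: worse on risk (10 vs 3).
P12: worse on risk (5 vs 3).
No option dominates P2.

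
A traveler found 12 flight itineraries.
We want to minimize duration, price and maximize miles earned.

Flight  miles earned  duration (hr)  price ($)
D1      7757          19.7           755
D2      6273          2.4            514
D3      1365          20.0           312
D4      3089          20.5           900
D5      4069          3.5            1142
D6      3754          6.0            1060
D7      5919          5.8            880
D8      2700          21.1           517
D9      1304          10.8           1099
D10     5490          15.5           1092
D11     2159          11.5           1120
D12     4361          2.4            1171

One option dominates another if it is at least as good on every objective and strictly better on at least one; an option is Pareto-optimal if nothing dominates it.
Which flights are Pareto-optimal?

D1: not dominated (best miles earned).
D2: not dominated.
D3: not dominated (best price).
D4: dominated by D1 (miles earned 7757≥3089, duration 19.7≤20.5, price 755≤900).
D5: dominated by D2 (miles earned 6273≥4069, duration 2.4≤3.5, price 514≤1142).
D6: dominated by D2 (miles earned 6273≥3754, duration 2.4≤6.0, price 514≤1060).
D7: dominated by D2 (miles earned 6273≥5919, duration 2.4≤5.8, price 514≤880).
D8: dominated by D2 (miles earned 6273≥2700, duration 2.4≤21.1, price 514≤517).
D9: dominated by D2 (miles earned 6273≥1304, duration 2.4≤10.8, price 514≤1099).
D10: dominated by D2 (miles earned 6273≥5490, duration 2.4≤15.5, price 514≤1092).
D11: dominated by D2 (miles earned 6273≥2159, duration 2.4≤11.5, price 514≤1120).
D12: dominated by D2 (miles earned 6273≥4361, duration 2.4≤2.4, price 514≤1171).

D1, D2, D3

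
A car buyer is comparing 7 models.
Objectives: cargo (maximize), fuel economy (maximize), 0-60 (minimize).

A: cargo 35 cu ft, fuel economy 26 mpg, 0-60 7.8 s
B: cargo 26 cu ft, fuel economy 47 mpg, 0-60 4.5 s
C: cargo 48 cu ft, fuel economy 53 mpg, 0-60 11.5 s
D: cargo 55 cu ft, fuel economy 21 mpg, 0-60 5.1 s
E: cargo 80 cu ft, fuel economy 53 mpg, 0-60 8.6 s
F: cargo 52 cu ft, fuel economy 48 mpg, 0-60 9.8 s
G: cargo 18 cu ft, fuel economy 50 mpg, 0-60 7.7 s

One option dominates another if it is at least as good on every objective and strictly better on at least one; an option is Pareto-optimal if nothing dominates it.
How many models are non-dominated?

A: not dominated.
B: not dominated (best 0-60).
C: dominated by E (cargo 80≥48, fuel economy 53≥53, 0-60 8.6≤11.5).
D: not dominated.
E: not dominated (best cargo).
F: dominated by E (cargo 80≥52, fuel economy 53≥48, 0-60 8.6≤9.8).
G: not dominated.
Pareto-optimal: A, B, D, E, G → 5.

5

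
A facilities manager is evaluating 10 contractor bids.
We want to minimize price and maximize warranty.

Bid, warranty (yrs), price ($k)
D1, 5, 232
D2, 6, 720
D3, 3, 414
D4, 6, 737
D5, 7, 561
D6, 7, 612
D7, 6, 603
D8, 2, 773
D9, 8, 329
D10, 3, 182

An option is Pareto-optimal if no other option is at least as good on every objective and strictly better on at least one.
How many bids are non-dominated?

3

D1: not dominated.
D2: dominated by D5 (warranty 7≥6, price 561≤720).
D3: dominated by D1 (warranty 5≥3, price 232≤414).
D4: dominated by D2 (warranty 6≥6, price 720≤737).
D5: dominated by D9 (warranty 8≥7, price 329≤561).
D6: dominated by D5 (warranty 7≥7, price 561≤612).
D7: dominated by D5 (warranty 7≥6, price 561≤603).
D8: dominated by D1 (warranty 5≥2, price 232≤773).
D9: not dominated (best warranty).
D10: not dominated (best price).
Pareto-optimal: D1, D9, D10 → 3.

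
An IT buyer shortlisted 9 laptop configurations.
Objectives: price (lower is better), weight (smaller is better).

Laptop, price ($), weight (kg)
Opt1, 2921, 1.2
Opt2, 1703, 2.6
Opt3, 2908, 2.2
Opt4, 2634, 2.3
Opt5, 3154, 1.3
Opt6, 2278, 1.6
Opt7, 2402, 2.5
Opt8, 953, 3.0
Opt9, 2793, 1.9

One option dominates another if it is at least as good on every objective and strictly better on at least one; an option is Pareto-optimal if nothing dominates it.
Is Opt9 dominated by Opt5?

No

Opt5 vs Opt9: Opt5 is worse on price (3154 vs 2793), so it does not dominate Opt9.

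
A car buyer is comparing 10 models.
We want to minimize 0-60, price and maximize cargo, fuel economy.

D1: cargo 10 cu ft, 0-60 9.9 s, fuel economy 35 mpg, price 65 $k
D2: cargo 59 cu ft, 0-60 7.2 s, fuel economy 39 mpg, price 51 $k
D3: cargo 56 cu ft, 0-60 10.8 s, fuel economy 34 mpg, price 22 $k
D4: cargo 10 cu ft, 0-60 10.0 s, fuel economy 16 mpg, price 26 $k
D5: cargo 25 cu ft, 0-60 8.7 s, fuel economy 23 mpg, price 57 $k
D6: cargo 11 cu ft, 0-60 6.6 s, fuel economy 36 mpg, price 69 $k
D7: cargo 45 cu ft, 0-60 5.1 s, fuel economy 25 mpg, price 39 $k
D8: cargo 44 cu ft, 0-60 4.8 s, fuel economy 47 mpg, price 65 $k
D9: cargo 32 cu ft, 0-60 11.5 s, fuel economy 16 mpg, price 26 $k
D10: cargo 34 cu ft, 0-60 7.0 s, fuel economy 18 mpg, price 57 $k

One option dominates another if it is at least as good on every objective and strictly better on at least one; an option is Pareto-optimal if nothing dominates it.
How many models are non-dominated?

5

D1: dominated by D2 (cargo 59≥10, 0-60 7.2≤9.9, fuel economy 39≥35, price 51≤65).
D2: not dominated (best cargo).
D3: not dominated (best price).
D4: not dominated.
D5: dominated by D2 (cargo 59≥25, 0-60 7.2≤8.7, fuel economy 39≥23, price 51≤57).
D6: dominated by D8 (cargo 44≥11, 0-60 4.8≤6.6, fuel economy 47≥36, price 65≤69).
D7: not dominated.
D8: not dominated (best 0-60).
D9: dominated by D3 (cargo 56≥32, 0-60 10.8≤11.5, fuel economy 34≥16, price 22≤26).
D10: dominated by D7 (cargo 45≥34, 0-60 5.1≤7.0, fuel economy 25≥18, price 39≤57).
Pareto-optimal: D2, D3, D4, D7, D8 → 5.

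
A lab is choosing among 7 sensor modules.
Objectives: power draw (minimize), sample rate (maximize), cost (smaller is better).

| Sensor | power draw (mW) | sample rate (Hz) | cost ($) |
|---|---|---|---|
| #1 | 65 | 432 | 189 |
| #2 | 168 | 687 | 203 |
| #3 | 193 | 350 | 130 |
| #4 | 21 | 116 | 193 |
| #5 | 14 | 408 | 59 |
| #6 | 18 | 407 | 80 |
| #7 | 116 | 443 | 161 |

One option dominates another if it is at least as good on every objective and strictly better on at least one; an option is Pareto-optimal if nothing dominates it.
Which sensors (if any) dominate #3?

#5, #6

#5: power draw 14≤193, sample rate 408≥350, cost 59≤130 — dominates #3.
#6: power draw 18≤193, sample rate 407≥350, cost 80≤130 — dominates #3.
Others (#1, #2, #4, #7) are each worse than #3 on at least one objective.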